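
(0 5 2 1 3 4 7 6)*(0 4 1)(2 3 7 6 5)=(0 2)(1 7 5 3)(4 6)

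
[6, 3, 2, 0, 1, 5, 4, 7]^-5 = [0, 1, 2, 3, 4, 5, 6, 7]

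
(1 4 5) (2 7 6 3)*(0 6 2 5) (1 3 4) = (0 6 4) (2 7) (3 5) 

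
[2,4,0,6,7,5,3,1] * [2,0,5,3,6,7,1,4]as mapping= [0→5,1→6,2→2,3→1,4→4,5→7,6→3,7→0]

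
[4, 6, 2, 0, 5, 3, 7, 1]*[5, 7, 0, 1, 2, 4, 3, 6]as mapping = [0→2, 1→3, 2→0, 3→5, 4→4, 5→1, 6→6, 7→7]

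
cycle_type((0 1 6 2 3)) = 5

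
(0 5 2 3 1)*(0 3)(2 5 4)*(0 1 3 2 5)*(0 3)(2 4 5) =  (0 5 3)(1 4 2)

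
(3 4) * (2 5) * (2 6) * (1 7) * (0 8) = (0 8)(1 7)(2 5 6)(3 4)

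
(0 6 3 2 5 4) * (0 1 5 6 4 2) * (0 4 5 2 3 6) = (0 5 3 4 1 2)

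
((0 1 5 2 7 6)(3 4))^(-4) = (0 5 7)(1 2 6)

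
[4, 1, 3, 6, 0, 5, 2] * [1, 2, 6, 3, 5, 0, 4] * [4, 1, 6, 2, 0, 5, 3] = [5, 6, 2, 0, 1, 4, 3]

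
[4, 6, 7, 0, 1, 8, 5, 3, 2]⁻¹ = [3, 4, 8, 7, 0, 6, 1, 2, 5]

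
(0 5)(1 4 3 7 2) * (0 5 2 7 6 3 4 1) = (0 2)(3 6)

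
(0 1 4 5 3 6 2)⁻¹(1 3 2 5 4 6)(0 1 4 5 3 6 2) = (0 3 5 2 4 6)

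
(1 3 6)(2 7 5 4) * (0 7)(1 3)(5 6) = (0 7 6 3 5 4 2)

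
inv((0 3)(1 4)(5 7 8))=(0 3)(1 4)(5 8 7)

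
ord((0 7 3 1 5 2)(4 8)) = 6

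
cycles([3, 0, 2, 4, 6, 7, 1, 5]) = (0 3 4 6 1)(5 7)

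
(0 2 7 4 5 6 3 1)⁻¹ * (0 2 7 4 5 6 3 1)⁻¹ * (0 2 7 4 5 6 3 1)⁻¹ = (0 6 7 1 5 2 3 4)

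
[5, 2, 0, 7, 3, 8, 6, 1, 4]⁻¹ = [2, 7, 1, 4, 8, 0, 6, 3, 5]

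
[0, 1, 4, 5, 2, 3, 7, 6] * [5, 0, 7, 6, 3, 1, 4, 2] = [5, 0, 3, 1, 7, 6, 2, 4]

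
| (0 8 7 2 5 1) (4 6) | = 6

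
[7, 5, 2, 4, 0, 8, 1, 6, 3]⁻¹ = [4, 6, 2, 8, 3, 1, 7, 0, 5]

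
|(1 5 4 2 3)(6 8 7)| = 15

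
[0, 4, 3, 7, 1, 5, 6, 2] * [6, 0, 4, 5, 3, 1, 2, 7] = [6, 3, 5, 7, 0, 1, 2, 4]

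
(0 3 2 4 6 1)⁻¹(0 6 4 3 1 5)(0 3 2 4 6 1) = (0 5 3 1 6 2)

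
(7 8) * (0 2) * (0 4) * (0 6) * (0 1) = (0 2 4 6 1)(7 8)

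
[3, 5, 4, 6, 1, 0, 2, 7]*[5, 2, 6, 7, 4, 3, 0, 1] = [7, 3, 4, 0, 2, 5, 6, 1]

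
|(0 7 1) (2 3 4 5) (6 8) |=12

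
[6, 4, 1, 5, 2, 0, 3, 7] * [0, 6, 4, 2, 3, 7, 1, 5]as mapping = [0→1, 1→3, 2→6, 3→7, 4→4, 5→0, 6→2, 7→5]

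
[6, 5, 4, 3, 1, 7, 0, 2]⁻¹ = [6, 4, 7, 3, 2, 1, 0, 5]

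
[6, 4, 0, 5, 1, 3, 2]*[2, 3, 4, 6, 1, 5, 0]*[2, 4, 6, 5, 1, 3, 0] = [2, 4, 6, 3, 5, 0, 1]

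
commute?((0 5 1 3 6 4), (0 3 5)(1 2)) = no:(0 5 1 3 6 4) * (0 3 5)(1 2) = (1 5 2)(3 6 4), (0 3 5)(1 2) * (0 5 1 3 6 4) = (0 6 4)(1 2 3)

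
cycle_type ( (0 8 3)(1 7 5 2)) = 3.4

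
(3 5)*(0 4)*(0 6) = (0 4 6)(3 5)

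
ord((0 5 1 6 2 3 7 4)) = 8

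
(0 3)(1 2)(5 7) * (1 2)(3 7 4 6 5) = (0 7 3)(4 6 5)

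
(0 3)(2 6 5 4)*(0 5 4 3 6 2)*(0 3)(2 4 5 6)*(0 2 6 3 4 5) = (0 6)(2 5)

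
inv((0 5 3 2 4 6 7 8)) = (0 8 7 6 4 2 3 5)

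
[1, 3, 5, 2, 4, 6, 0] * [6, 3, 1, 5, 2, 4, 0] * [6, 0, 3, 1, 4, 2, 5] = [1, 2, 4, 0, 3, 6, 5]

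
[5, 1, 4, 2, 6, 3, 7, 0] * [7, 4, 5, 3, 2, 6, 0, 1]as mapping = [0→6, 1→4, 2→2, 3→5, 4→0, 5→3, 6→1, 7→7]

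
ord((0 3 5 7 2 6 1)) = 7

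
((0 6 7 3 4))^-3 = (0 7 4 6 3)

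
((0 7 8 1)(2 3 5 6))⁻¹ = (0 1 8 7)(2 6 5 3)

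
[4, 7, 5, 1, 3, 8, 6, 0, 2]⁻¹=[7, 3, 8, 4, 0, 2, 6, 1, 5]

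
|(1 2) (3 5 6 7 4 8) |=6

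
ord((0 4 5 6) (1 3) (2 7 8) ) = 12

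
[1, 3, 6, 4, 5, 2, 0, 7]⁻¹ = [6, 0, 5, 1, 3, 4, 2, 7]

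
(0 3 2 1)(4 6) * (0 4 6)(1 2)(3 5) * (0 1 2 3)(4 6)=(0 5)(1 6 4)(2 3)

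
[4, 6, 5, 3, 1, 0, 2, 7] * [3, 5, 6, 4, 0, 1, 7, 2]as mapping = [0→0, 1→7, 2→1, 3→4, 4→5, 5→3, 6→6, 7→2]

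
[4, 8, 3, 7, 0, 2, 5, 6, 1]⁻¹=[4, 8, 5, 2, 0, 6, 7, 3, 1]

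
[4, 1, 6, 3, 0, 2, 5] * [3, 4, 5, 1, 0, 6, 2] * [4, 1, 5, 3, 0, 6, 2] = [4, 0, 5, 1, 3, 6, 2]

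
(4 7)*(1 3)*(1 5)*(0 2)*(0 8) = (0 2 8)(1 3 5)(4 7)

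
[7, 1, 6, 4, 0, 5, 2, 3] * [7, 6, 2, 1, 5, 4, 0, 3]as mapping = [0→3, 1→6, 2→0, 3→5, 4→7, 5→4, 6→2, 7→1]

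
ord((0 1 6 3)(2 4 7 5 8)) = 20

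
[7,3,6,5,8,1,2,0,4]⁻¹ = [7,5,6,1,8,3,2,0,4]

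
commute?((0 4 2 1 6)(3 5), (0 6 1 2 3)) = no:(0 4 2 1 6)(3 5)*(0 6 1 2 3) = (0 4 3 5), (0 6 1 2 3)*(0 4 2 1 6)(3 5) = (2 5 3 4)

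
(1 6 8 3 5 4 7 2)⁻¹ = (1 2 7 4 5 3 8 6)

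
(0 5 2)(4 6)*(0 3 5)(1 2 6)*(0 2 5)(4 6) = (0 2 3)(1 5 4)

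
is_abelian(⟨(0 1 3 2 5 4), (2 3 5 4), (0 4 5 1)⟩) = no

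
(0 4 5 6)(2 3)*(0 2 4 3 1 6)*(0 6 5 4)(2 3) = (0 2 1 5 6 3)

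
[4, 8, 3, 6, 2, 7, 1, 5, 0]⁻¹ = [8, 6, 4, 2, 0, 7, 3, 5, 1]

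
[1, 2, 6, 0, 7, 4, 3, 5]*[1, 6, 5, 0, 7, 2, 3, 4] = [6, 5, 3, 1, 4, 7, 0, 2]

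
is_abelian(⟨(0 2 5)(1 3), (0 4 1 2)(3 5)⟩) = no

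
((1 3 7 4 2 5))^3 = (1 4)(2 3)(5 7)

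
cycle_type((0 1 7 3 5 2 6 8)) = 8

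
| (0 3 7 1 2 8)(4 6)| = 6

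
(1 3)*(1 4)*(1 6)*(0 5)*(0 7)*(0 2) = (0 5 7 2)(1 3 4 6)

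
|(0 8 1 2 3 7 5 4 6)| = 9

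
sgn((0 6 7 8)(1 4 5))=-1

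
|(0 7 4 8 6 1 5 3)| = 8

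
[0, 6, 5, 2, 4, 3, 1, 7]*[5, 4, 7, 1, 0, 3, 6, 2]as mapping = [0→5, 1→6, 2→3, 3→7, 4→0, 5→1, 6→4, 7→2]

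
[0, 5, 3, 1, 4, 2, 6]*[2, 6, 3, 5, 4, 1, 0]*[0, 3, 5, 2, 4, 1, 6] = [5, 3, 1, 6, 4, 2, 0]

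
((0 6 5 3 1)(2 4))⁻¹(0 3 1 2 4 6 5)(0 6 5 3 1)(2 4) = (0 4 2 5 3 6 1)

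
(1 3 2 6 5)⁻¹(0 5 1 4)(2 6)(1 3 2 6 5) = (0 1 3 4)(5 6)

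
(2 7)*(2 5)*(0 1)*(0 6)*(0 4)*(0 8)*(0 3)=(0 1 6 4 8 3)(2 7 5)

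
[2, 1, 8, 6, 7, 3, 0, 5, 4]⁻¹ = [6, 1, 0, 5, 8, 7, 3, 4, 2]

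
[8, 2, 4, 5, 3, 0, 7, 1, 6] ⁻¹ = [5, 7, 1, 4, 2, 3, 8, 6, 0] 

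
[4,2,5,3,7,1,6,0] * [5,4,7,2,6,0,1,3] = [6,7,0,2,3,4,1,5]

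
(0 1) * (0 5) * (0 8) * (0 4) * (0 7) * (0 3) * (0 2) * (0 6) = (0 1 5 8 4 7 3 2 6)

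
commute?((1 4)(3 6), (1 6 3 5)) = no:(1 4)(3 6)*(1 6 3 5) = (1 4 6 5), (1 6 3 5)*(1 4)(3 6) = (1 3 5 4)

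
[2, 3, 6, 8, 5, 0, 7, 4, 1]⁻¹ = [5, 8, 0, 1, 7, 4, 2, 6, 3]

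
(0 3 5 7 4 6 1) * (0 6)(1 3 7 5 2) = (0 7 4)(1 6 3 2)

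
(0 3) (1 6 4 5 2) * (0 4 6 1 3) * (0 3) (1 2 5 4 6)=(0 3 6 1 2) 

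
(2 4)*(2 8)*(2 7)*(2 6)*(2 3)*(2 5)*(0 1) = (0 1)(2 4 8 7 6 3 5)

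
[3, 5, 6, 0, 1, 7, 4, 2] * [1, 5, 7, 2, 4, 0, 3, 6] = [2, 0, 3, 1, 5, 6, 4, 7]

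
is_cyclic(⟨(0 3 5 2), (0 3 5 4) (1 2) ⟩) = no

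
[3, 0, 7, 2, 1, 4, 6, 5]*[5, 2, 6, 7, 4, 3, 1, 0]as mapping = [0→7, 1→5, 2→0, 3→6, 4→2, 5→4, 6→1, 7→3]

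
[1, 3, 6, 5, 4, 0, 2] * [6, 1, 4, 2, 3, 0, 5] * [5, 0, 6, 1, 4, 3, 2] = [0, 6, 3, 5, 1, 2, 4]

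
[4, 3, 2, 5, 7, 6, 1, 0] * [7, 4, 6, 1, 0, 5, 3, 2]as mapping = [0→0, 1→1, 2→6, 3→5, 4→2, 5→3, 6→4, 7→7]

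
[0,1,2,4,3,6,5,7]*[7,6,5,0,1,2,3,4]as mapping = [0→7,1→6,2→5,3→1,4→0,5→3,6→2,7→4]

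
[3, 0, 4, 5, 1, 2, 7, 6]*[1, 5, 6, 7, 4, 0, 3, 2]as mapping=[0→7, 1→1, 2→4, 3→0, 4→5, 5→6, 6→2, 7→3]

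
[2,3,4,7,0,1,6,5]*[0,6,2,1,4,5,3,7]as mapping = [0→2,1→1,2→4,3→7,4→0,5→6,6→3,7→5]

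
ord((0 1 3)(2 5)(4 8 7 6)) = 12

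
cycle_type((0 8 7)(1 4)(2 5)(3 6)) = 2^3.3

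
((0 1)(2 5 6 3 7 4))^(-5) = (0 1)(2 5 6 3 7 4)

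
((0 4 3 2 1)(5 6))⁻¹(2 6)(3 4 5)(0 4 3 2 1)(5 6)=(1 5)(2 3 6)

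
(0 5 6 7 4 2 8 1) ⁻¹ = (0 1 8 2 4 7 6 5) 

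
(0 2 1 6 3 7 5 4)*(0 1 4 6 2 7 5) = (0 7)(1 2 4)(3 5 6)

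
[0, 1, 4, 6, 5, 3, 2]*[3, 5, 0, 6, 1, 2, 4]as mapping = [0→3, 1→5, 2→1, 3→4, 4→2, 5→6, 6→0]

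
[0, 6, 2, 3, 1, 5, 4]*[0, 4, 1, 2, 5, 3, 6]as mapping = [0→0, 1→6, 2→1, 3→2, 4→4, 5→3, 6→5]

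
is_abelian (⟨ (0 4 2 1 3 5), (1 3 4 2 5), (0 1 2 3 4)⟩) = no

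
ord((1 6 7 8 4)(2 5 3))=15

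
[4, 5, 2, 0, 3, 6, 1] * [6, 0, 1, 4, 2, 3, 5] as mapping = [0→2, 1→3, 2→1, 3→6, 4→4, 5→5, 6→0] 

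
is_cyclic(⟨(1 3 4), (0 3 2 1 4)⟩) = no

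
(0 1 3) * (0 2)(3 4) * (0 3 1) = (1 4)(2 3)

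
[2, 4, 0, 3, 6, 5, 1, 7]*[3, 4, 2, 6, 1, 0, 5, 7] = [2, 1, 3, 6, 5, 0, 4, 7]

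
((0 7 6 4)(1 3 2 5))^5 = (0 7 6 4)(1 3 2 5)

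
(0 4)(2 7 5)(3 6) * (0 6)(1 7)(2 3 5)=(0 4 6 5 3)(1 7 2)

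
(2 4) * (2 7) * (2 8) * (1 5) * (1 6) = (1 5 6) (2 4 7 8) 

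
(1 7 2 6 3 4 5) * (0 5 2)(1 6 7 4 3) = (0 5 6 1 4 2 7)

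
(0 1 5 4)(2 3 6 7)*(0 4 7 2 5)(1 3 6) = (0 3 1)(2 6)(5 7)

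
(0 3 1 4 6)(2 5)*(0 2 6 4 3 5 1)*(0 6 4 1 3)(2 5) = (0 2 3 6 5 4 1)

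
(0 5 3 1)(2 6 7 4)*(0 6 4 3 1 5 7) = (0 7 3 5 1 6)(2 4)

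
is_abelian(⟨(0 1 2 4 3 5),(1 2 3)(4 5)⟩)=no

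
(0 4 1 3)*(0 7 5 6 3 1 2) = (0 4 2)(3 7 5 6)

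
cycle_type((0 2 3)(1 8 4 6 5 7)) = 3.6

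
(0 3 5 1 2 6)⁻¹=(0 6 2 1 5 3)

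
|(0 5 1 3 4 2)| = 6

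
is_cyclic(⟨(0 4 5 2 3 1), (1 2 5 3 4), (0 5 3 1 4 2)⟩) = no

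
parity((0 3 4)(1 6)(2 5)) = even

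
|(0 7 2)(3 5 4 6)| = 12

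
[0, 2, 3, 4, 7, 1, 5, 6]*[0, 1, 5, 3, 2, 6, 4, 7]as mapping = [0→0, 1→5, 2→3, 3→2, 4→7, 5→1, 6→6, 7→4]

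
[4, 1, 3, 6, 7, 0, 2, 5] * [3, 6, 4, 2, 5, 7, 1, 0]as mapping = [0→5, 1→6, 2→2, 3→1, 4→0, 5→3, 6→4, 7→7]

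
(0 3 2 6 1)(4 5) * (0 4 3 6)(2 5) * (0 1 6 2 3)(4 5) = (0 2 1 5)(3 4)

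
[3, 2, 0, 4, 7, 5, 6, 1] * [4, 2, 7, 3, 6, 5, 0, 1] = [3, 7, 4, 6, 1, 5, 0, 2]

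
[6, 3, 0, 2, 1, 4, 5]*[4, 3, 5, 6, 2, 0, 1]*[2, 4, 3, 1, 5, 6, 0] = [4, 0, 5, 6, 1, 3, 2]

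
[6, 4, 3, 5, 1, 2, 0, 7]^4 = [0, 1, 3, 5, 4, 2, 6, 7]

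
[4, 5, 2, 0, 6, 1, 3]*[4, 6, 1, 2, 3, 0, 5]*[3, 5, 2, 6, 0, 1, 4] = [6, 3, 5, 0, 1, 4, 2]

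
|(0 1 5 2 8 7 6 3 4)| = 9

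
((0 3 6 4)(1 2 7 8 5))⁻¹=(0 4 6 3)(1 5 8 7 2)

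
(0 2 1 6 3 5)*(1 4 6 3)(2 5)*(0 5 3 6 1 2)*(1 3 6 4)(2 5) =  (0 6 5 2 1 4 3)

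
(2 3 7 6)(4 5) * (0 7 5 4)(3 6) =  (0 7 3 5)(2 6)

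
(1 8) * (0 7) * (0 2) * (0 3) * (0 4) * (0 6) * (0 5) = (0 7 2 3 4 6 5)(1 8)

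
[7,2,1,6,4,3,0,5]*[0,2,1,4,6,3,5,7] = [7,1,2,5,6,4,0,3]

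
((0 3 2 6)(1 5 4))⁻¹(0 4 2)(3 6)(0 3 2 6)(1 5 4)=(0 2)(1 6 3)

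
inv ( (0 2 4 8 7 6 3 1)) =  (0 1 3 6 7 8 4 2)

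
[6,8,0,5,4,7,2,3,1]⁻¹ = [2,8,6,7,4,3,0,5,1]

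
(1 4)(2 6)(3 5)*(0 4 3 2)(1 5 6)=(0 4 5 2 1 3 6)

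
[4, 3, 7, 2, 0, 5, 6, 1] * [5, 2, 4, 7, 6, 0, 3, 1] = [6, 7, 1, 4, 5, 0, 3, 2]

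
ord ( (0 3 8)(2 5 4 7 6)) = 15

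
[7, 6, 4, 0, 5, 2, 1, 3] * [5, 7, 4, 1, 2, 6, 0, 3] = [3, 0, 2, 5, 6, 4, 7, 1] 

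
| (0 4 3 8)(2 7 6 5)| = 4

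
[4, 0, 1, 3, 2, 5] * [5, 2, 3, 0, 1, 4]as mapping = [0→1, 1→5, 2→2, 3→0, 4→3, 5→4]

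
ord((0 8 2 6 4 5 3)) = 7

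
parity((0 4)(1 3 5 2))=even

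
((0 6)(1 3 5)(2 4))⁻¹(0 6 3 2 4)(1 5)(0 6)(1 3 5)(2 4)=(0 5 4 2 6)(1 3)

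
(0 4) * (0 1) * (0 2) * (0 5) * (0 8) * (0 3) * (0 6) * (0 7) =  (0 4 1 2 5 8 3 6 7)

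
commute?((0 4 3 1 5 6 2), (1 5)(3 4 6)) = no:(0 4 3 1 5 6 2) * (1 5)(3 4 6) = (0 6 2)(3 5), (1 5)(3 4 6) * (0 4 3 1 5 6 2) = (0 4 2)(1 6)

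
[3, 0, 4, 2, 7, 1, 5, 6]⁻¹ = [1, 5, 3, 0, 2, 6, 7, 4]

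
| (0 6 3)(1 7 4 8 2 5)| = 6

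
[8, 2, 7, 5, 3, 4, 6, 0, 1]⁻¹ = [7, 8, 1, 4, 5, 3, 6, 2, 0]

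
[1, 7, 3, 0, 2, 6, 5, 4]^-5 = [1, 7, 3, 0, 2, 6, 5, 4]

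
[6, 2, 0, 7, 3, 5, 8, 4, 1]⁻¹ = [2, 8, 1, 4, 7, 5, 0, 3, 6]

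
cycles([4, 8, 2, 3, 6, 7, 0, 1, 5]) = (0 4 6)(1 8 5 7)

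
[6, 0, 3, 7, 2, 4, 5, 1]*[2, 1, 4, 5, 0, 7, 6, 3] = [6, 2, 5, 3, 4, 0, 7, 1]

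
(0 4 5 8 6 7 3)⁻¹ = (0 3 7 6 8 5 4)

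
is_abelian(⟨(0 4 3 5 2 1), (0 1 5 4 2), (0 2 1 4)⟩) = no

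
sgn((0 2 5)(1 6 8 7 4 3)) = -1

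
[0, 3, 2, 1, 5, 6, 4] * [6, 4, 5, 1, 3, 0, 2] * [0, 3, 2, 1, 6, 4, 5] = [5, 3, 4, 6, 0, 2, 1]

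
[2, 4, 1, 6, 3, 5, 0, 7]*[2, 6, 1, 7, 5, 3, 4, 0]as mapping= [0→1, 1→5, 2→6, 3→4, 4→7, 5→3, 6→2, 7→0]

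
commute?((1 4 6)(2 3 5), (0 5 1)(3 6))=no:(1 4 6)(2 3 5)*(0 5 1)(3 6)=(0 5 2 6)(1 4 3), (0 5 1)(3 6)*(1 4 6)(2 3 5)=(0 2 3 1)(4 6 5)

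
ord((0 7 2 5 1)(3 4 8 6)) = 20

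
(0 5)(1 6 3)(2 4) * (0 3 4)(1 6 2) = (0 5 3 6 4 1 2)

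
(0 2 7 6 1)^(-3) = (0 7 1 2 6)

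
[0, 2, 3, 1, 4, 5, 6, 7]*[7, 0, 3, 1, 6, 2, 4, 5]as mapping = [0→7, 1→3, 2→1, 3→0, 4→6, 5→2, 6→4, 7→5]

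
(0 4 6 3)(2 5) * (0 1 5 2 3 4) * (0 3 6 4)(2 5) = (0 3 1 2 5 6)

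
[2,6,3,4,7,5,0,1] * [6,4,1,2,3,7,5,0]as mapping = [0→1,1→5,2→2,3→3,4→0,5→7,6→6,7→4]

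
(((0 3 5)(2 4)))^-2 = (0 3 5)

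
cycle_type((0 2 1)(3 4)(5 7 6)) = 2.3^2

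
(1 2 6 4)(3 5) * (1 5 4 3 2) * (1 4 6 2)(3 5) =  (1 4 3 6 5)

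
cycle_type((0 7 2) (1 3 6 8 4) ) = 3.5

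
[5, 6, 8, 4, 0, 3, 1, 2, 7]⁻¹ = [4, 6, 7, 5, 3, 0, 1, 8, 2]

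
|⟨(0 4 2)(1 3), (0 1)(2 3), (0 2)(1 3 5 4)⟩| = 720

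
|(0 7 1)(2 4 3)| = 3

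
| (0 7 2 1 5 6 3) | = 7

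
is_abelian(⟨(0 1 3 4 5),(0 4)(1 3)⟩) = no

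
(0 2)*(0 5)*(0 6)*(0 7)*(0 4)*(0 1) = (0 2 5 6 7 4 1) 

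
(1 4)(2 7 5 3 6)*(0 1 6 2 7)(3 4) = (0 1 3 2)(4 6 7 5)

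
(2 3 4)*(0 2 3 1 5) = (0 2 1 5)(3 4)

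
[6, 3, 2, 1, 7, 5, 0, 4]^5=[6, 3, 2, 1, 7, 5, 0, 4]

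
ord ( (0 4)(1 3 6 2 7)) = 10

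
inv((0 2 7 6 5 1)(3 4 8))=(0 1 5 6 7 2)(3 8 4)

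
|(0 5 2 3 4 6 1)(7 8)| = 14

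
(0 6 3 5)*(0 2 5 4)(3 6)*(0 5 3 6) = (0 6)(2 3 4 5)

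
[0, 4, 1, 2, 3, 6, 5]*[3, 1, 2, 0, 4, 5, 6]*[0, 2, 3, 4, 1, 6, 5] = [4, 1, 2, 3, 0, 5, 6] 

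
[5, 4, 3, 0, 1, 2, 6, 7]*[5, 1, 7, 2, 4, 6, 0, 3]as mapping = [0→6, 1→4, 2→2, 3→5, 4→1, 5→7, 6→0, 7→3]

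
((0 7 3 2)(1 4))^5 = (0 7 3 2)(1 4)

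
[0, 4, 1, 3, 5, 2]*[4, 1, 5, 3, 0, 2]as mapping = [0→4, 1→0, 2→1, 3→3, 4→2, 5→5]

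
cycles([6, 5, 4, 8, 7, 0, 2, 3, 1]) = (0 6 2 4 7 3 8 1 5)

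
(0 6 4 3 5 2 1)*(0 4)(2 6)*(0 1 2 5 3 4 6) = (0 5)(1 6)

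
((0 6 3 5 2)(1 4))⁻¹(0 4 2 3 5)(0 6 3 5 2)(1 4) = (0 5 2 6 1)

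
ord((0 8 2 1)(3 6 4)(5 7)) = 12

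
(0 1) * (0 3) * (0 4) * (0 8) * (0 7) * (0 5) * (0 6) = (0 1 3 4 8 7 5 6)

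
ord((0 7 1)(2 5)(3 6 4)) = 6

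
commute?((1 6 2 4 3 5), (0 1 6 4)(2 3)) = no:(1 6 2 4 3 5)*(0 1 6 4)(2 3) = (0 1 4 2)(3 5 6), (0 1 6 4)(2 3)*(1 6 2 4 3 5) = (0 6 3 4)(1 2 5)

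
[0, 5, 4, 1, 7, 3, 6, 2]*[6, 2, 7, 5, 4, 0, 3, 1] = [6, 0, 4, 2, 1, 5, 3, 7]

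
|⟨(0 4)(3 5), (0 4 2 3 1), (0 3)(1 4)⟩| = 360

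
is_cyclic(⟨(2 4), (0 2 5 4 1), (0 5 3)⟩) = no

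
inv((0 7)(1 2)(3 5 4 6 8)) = (0 7)(1 2)(3 8 6 4 5)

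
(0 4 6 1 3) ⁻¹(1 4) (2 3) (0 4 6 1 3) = (0 2) (3 6) 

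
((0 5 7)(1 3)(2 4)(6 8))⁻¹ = (0 7 5)(1 3)(2 4)(6 8)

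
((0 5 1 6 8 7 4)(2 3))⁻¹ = (0 4 7 8 6 1 5)(2 3)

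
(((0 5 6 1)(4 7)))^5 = (0 5 6 1)(4 7)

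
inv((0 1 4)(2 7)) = (0 4 1)(2 7)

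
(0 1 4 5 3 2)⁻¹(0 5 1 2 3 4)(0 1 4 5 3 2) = (0 2 5 1 3 4)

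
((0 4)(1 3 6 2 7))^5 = (0 4)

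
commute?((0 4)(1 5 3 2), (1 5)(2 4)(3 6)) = no:(0 4)(1 5 3 2)*(1 5)(2 4)(3 6) = (0 2 5 6 3 4), (1 5)(2 4)(3 6)*(0 4)(1 5 3 2) = (0 4 1 3 6 2)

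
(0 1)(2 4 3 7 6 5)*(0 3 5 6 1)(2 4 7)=(1 3 2 7)(4 5)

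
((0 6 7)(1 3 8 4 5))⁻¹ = (0 7 6)(1 5 4 8 3)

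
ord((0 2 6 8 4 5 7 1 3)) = 9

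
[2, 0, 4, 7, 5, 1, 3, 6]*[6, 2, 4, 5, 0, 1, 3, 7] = [4, 6, 0, 7, 1, 2, 5, 3]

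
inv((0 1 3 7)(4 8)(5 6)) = (0 7 3 1)(4 8)(5 6)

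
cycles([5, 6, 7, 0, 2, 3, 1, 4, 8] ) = (0 5 3)(1 6)(2 7 4)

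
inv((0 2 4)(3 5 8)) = (0 4 2)(3 8 5)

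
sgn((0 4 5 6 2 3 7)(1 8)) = -1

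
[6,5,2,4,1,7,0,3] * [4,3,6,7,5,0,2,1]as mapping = [0→2,1→0,2→6,3→5,4→3,5→1,6→4,7→7]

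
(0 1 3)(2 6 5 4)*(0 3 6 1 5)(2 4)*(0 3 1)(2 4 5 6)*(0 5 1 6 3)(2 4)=(0 3 6)(1 4)(2 5)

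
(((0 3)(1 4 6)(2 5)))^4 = (1 4 6)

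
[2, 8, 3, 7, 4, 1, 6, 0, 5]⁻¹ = [7, 5, 0, 2, 4, 8, 6, 3, 1]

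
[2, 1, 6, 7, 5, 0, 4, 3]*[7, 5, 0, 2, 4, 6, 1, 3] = [0, 5, 1, 3, 6, 7, 4, 2]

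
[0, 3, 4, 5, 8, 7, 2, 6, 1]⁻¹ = [0, 8, 6, 1, 2, 3, 7, 5, 4]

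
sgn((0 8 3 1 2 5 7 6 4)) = 1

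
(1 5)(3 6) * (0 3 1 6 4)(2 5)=(0 3 4)(1 2 5 6)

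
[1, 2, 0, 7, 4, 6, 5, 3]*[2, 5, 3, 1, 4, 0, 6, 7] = [5, 3, 2, 7, 4, 6, 0, 1]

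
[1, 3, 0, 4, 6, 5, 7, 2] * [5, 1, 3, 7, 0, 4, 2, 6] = [1, 7, 5, 0, 2, 4, 6, 3]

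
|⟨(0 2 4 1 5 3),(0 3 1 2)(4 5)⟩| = 720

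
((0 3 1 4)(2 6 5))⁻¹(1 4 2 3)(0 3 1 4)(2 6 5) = (0 6 1 4)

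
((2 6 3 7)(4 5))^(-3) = (2 6 3 7)(4 5)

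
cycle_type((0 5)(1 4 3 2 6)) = 2.5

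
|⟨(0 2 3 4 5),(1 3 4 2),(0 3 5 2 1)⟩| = 720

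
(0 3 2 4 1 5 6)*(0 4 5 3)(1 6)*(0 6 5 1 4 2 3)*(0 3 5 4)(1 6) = (0 1 3 5)(2 6)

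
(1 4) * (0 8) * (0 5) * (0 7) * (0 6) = (0 8 5 7 6) (1 4) 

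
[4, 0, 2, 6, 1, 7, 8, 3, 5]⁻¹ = [1, 4, 2, 7, 0, 8, 3, 5, 6]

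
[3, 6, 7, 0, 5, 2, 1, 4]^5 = [3, 6, 7, 0, 5, 2, 1, 4]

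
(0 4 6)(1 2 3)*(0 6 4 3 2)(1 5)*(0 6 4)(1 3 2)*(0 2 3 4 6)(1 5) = (0 3 1)(2 5 4)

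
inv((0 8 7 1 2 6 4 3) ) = (0 3 4 6 2 1 7 8) 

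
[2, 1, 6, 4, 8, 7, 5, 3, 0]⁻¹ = [8, 1, 0, 7, 3, 6, 2, 5, 4]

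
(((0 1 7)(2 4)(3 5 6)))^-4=(0 7 1)(3 6 5)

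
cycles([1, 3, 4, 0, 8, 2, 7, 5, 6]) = (0 1 3)(2 4 8 6 7 5)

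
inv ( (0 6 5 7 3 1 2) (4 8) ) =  (0 2 1 3 7 5 6) (4 8) 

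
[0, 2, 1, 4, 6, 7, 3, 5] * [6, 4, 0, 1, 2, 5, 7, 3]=[6, 0, 4, 2, 7, 3, 1, 5]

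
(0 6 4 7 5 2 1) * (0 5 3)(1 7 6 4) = (0 4 6 1 5 2 7 3)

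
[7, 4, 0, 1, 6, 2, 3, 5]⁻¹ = [2, 3, 5, 6, 1, 7, 4, 0]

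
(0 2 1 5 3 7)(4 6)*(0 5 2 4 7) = (0 4 6 7 5 3)(1 2)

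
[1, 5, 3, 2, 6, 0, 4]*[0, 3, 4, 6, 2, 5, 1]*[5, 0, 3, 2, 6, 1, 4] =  [2, 1, 4, 6, 0, 5, 3]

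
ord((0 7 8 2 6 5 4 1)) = 8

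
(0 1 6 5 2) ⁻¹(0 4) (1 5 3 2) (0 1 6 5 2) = (0 6 2 3) (1 4) 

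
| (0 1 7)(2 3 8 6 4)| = 15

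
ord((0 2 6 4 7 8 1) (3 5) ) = 14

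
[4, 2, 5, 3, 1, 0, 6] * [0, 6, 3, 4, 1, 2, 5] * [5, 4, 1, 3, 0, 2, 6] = [4, 3, 1, 0, 6, 5, 2]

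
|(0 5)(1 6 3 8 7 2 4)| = 14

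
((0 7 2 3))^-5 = (0 3 2 7)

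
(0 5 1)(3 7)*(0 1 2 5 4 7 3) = (0 4 7)(2 5)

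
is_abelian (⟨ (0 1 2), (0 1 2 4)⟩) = no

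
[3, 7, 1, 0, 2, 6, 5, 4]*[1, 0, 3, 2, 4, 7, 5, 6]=[2, 6, 0, 1, 3, 5, 7, 4]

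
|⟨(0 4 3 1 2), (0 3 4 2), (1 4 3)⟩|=120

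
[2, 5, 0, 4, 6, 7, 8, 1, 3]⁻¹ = [2, 7, 0, 8, 3, 1, 4, 5, 6]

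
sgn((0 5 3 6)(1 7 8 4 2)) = -1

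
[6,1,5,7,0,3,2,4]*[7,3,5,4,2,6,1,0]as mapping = [0→1,1→3,2→6,3→0,4→7,5→4,6→5,7→2]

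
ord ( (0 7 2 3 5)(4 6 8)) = 15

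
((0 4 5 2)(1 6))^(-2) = (0 5)(2 4)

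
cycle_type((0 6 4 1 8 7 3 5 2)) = 9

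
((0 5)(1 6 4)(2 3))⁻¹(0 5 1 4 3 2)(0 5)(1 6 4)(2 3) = (0 6 1 2 3 5)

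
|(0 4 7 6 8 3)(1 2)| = 6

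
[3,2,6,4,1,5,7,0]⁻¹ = [7,4,1,0,3,5,2,6]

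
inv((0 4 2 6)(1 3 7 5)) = (0 6 2 4)(1 5 7 3)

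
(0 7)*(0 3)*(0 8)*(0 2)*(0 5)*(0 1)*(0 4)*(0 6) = (0 7 3 8 2 5 1 4 6)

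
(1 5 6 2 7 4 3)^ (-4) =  (1 2 3 6 4 5 7)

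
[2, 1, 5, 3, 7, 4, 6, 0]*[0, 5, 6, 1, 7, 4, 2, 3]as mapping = [0→6, 1→5, 2→4, 3→1, 4→3, 5→7, 6→2, 7→0]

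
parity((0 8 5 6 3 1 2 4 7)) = even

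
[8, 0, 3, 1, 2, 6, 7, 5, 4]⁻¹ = [1, 3, 4, 2, 8, 7, 5, 6, 0]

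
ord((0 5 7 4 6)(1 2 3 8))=20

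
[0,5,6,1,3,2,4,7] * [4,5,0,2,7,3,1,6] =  [4,3,1,5,2,0,7,6]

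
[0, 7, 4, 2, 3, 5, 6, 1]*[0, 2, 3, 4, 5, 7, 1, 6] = [0, 6, 5, 3, 4, 7, 1, 2]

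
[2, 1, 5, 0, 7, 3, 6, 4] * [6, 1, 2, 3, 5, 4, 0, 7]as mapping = [0→2, 1→1, 2→4, 3→6, 4→7, 5→3, 6→0, 7→5]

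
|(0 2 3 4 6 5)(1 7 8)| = 6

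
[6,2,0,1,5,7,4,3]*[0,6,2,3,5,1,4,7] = [4,2,0,6,1,7,5,3]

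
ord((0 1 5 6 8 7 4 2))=8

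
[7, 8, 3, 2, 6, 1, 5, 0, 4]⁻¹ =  [7, 5, 3, 2, 8, 6, 4, 0, 1]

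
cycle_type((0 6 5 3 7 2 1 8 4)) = 9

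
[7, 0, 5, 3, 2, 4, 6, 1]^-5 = [7, 0, 5, 3, 2, 4, 6, 1]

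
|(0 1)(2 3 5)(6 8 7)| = 6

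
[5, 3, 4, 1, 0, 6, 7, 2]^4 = [2, 1, 6, 3, 7, 4, 0, 5]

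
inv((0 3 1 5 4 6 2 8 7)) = (0 7 8 2 6 4 5 1 3)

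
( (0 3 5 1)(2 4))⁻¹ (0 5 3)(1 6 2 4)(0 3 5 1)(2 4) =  (0 6 4 2)(1 5 3)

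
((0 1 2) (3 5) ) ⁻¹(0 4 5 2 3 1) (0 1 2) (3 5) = (0 5 2 1 4 3) 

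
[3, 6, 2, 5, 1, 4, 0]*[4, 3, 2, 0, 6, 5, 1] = [0, 1, 2, 5, 3, 6, 4]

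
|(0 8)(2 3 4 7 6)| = 10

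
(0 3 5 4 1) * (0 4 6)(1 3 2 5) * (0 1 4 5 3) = (0 2 3 4)(1 5 6)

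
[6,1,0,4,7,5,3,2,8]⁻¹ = [2,1,7,6,3,5,0,4,8]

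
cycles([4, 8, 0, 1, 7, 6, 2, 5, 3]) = (0 4 7 5 6 2)(1 8 3)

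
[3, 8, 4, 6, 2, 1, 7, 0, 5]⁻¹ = [7, 5, 4, 0, 2, 8, 3, 6, 1]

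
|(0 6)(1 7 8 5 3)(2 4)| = 10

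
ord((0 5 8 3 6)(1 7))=10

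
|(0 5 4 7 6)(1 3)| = 10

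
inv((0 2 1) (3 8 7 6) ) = (0 1 2) (3 6 7 8) 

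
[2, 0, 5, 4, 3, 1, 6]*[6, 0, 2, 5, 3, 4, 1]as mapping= [0→2, 1→6, 2→4, 3→3, 4→5, 5→0, 6→1]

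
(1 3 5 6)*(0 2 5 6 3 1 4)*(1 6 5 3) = (0 2 3 5 1 6 4)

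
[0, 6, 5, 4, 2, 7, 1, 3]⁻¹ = [0, 6, 4, 7, 3, 2, 1, 5]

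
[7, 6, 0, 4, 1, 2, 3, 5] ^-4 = [0, 1, 2, 3, 4, 5, 6, 7] 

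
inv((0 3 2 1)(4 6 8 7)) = (0 1 2 3)(4 7 8 6)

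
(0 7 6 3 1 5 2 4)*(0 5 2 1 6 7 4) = (0 4 5 1 2)(3 6)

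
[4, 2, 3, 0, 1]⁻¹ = [3, 4, 1, 2, 0]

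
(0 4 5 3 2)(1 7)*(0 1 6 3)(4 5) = (0 5)(1 7 6 3 2)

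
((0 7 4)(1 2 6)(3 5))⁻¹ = (0 4 7)(1 6 2)(3 5)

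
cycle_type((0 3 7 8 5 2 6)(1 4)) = 2.7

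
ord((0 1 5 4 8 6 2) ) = 7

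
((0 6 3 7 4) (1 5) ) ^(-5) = (1 5) 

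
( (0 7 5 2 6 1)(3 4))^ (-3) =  (0 2)(1 5)(3 4)(6 7)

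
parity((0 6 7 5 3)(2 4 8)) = even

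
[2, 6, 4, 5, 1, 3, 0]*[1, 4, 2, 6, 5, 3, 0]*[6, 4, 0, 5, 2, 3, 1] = [0, 6, 3, 5, 2, 1, 4]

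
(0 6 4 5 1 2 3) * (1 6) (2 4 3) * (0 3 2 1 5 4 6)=(0 5) (1 6 2) 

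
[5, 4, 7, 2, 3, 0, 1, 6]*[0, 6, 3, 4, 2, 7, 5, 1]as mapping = [0→7, 1→2, 2→1, 3→3, 4→4, 5→0, 6→6, 7→5]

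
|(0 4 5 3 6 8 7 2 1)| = 9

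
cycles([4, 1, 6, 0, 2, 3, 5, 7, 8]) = (0 4 2 6 5 3)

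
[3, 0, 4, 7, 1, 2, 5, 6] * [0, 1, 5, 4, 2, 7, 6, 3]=[4, 0, 2, 3, 1, 5, 7, 6]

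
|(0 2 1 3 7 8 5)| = 7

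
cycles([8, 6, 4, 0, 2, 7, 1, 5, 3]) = (0 8 3)(1 6)(2 4)(5 7)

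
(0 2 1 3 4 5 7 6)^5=(0 5 1 6 4 2 7 3)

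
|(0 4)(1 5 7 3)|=4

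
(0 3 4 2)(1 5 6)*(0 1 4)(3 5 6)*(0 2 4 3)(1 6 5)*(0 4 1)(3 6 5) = (1 3 2 5 4)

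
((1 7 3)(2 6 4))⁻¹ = (1 3 7)(2 4 6)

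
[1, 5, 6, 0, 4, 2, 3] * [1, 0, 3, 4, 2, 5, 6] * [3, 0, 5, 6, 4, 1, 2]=[3, 1, 2, 0, 5, 6, 4]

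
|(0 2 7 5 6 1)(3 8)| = 6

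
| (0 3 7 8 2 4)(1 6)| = 6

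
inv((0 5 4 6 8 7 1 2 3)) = (0 3 2 1 7 8 6 4 5)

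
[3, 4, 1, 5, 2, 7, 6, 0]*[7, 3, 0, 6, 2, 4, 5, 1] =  [6, 2, 3, 4, 0, 1, 5, 7]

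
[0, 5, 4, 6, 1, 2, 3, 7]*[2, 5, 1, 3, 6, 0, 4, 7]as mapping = [0→2, 1→0, 2→6, 3→4, 4→5, 5→1, 6→3, 7→7]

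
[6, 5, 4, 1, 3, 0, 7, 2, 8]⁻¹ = [5, 3, 7, 4, 2, 1, 0, 6, 8]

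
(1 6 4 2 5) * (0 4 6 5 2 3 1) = (0 4 3 1 5)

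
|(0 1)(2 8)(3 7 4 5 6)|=10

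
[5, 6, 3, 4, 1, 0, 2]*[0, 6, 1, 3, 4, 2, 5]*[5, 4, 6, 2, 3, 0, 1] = [6, 0, 2, 3, 1, 5, 4]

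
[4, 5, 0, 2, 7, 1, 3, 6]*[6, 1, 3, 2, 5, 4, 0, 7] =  [5, 4, 6, 3, 7, 1, 2, 0]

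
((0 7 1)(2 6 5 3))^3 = (2 3 5 6)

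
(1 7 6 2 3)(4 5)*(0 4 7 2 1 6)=(0 4 5 7)(1 2 3 6)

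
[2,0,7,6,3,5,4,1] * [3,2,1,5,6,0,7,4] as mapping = [0→1,1→3,2→4,3→7,4→5,5→0,6→6,7→2] 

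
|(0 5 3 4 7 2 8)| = 7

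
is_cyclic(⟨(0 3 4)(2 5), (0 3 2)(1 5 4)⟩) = no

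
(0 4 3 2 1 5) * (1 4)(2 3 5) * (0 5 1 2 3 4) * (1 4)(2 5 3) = (0 5 3 1 2)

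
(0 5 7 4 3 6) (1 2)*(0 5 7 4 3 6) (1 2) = (0 7 3) (4 6 5) 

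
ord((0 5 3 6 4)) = 5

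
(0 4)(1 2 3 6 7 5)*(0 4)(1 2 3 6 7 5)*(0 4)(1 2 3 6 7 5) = (0 4)(1 6)(2 7)(3 5)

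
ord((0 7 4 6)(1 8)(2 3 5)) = 12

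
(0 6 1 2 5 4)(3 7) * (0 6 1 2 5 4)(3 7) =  (0 1 5)(2 4 6)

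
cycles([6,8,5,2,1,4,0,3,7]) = (0 6)(1 8 7 3 2 5 4)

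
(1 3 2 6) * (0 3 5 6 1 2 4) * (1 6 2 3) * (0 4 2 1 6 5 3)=(0 6)(1 3 2 5)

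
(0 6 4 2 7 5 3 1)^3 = (0 2 3 6 7 1 4 5)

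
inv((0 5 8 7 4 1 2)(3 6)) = (0 2 1 4 7 8 5)(3 6)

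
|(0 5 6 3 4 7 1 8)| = 8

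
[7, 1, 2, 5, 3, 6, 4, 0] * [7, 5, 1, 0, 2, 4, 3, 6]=[6, 5, 1, 4, 0, 3, 2, 7]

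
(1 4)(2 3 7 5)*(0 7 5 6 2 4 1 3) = (0 7 6 2)(3 5 4)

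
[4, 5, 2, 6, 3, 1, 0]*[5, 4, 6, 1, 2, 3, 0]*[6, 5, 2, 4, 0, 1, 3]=[2, 4, 3, 6, 5, 0, 1]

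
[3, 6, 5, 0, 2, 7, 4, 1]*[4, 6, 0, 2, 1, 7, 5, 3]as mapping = [0→2, 1→5, 2→7, 3→4, 4→0, 5→3, 6→1, 7→6]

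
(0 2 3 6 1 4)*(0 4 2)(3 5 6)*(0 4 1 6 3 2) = (0 4 1)(2 5 3)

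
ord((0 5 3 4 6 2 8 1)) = 8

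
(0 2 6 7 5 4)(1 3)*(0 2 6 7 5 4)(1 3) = (0 6 5)(2 7 4)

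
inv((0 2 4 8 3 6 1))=(0 1 6 3 8 4 2)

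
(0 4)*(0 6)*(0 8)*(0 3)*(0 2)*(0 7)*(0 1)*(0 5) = (0 4 6 8 3 2 7 1 5)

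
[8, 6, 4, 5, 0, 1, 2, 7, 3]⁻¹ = [4, 5, 6, 8, 2, 3, 1, 7, 0]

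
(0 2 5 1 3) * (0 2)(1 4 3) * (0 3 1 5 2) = (0 3)(1 5 4)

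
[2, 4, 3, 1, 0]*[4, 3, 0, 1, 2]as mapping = [0→0, 1→2, 2→1, 3→3, 4→4]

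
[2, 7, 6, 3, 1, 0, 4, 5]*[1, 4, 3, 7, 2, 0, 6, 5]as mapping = [0→3, 1→5, 2→6, 3→7, 4→4, 5→1, 6→2, 7→0]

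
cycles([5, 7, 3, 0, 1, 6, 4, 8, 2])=(0 5 6 4 1 7 8 2 3)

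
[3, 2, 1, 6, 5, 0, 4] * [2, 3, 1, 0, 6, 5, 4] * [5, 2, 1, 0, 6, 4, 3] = [5, 2, 0, 6, 4, 1, 3]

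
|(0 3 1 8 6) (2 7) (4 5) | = 10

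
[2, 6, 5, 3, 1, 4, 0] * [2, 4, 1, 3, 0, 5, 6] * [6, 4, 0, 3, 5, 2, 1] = [4, 1, 2, 3, 5, 6, 0]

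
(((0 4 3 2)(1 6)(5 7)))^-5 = (0 2 3 4)(1 6)(5 7)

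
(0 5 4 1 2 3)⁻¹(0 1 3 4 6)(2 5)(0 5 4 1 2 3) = (0 1 6 5 2)(3 4)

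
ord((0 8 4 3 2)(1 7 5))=15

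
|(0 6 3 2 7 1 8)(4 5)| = 14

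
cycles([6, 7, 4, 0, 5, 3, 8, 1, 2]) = (0 6 8 2 4 5 3)(1 7)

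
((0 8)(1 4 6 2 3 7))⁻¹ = (0 8)(1 7 3 2 6 4)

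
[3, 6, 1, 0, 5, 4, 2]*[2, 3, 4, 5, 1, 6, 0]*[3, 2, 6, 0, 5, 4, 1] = [4, 3, 0, 6, 1, 2, 5]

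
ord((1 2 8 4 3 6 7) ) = 7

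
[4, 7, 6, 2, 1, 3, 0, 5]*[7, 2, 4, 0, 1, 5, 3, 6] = [1, 6, 3, 4, 2, 0, 7, 5]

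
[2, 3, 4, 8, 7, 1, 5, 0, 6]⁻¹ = [7, 5, 0, 1, 2, 6, 8, 4, 3]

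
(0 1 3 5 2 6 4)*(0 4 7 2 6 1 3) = (0 3 5 6 7 2 1)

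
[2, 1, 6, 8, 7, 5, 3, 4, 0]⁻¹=[8, 1, 0, 6, 7, 5, 2, 4, 3]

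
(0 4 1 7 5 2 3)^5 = (0 2 7 4 3 5 1)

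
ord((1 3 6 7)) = 4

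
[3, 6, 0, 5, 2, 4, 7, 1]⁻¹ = [2, 7, 4, 0, 5, 3, 1, 6]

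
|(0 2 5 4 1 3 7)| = 7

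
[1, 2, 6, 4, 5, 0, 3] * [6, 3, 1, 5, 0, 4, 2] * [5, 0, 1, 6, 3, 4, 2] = [6, 0, 1, 5, 3, 2, 4]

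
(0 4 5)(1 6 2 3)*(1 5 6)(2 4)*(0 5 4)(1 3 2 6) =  (0 6)(1 3 4)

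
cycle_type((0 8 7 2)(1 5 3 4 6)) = 4.5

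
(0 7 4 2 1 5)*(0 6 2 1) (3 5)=(0 7 4 1 3 5 6 2) 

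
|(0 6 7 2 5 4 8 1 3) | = 9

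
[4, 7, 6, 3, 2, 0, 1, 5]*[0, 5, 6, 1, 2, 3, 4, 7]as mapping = [0→2, 1→7, 2→4, 3→1, 4→6, 5→0, 6→5, 7→3]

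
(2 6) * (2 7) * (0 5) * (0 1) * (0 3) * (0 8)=(0 5 1 3 8)(2 6 7)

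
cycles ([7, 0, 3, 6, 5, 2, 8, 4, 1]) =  (0 7 4 5 2 3 6 8 1)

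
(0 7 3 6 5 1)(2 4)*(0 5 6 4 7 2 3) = (0 2 7)(1 5)(3 4)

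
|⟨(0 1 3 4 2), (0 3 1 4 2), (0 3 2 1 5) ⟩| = 360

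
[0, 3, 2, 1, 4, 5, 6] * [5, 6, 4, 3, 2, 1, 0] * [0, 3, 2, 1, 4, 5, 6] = [5, 1, 4, 6, 2, 3, 0]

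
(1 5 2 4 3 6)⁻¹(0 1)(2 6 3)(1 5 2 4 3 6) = (0 5)(1 6 4)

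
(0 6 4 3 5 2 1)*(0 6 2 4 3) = (0 2 1 6 3 5 4)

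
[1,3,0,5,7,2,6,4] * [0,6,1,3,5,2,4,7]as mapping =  [0→6,1→3,2→0,3→2,4→7,5→1,6→4,7→5]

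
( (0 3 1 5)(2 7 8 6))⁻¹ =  (0 5 1 3)(2 6 8 7)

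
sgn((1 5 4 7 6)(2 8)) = -1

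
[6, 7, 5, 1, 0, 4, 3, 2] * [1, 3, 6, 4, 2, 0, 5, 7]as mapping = [0→5, 1→7, 2→0, 3→3, 4→1, 5→2, 6→4, 7→6]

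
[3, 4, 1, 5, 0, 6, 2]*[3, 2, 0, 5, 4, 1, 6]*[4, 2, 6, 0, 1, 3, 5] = [3, 1, 6, 2, 0, 5, 4]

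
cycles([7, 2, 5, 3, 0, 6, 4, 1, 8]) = (0 7 1 2 5 6 4)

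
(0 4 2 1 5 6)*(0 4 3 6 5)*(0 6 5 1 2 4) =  (0 3 5 1 6)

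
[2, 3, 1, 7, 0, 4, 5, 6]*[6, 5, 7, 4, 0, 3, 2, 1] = [7, 4, 5, 1, 6, 0, 3, 2]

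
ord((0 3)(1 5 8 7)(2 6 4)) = 12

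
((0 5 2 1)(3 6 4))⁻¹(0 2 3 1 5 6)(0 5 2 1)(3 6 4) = (0 2 4 5 1 6)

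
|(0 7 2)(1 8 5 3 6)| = 15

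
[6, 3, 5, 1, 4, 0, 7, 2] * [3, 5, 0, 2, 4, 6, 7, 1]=[7, 2, 6, 5, 4, 3, 1, 0]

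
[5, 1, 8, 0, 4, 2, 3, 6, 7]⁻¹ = [3, 1, 5, 6, 4, 0, 7, 8, 2]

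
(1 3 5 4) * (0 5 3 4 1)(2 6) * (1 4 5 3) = (0 3 1 5 4)(2 6)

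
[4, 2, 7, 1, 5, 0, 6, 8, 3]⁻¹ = [5, 3, 1, 8, 0, 4, 6, 2, 7]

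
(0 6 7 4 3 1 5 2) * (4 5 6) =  (0 4 3 1 6 7 5 2)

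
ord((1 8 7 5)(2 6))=4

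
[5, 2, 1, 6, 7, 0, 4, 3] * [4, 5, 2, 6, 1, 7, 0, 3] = [7, 2, 5, 0, 3, 4, 1, 6]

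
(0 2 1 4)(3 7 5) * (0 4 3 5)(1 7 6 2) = (0 1 3 6 2 7)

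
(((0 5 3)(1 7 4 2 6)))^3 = (1 2 7 6 4)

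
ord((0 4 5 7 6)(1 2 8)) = 15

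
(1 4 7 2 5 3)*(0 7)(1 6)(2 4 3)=(0 7 4)(1 3 6)(2 5)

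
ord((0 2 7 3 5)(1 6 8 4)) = 20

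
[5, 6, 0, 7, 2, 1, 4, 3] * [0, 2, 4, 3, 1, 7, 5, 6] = [7, 5, 0, 6, 4, 2, 1, 3]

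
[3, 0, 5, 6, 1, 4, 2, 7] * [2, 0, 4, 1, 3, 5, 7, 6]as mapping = [0→1, 1→2, 2→5, 3→7, 4→0, 5→3, 6→4, 7→6]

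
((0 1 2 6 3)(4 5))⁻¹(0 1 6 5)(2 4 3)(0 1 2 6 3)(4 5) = (0 6 5)(1 2 3 4)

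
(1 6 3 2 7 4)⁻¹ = (1 4 7 2 3 6)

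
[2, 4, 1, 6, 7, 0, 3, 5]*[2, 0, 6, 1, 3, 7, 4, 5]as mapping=[0→6, 1→3, 2→0, 3→4, 4→5, 5→2, 6→1, 7→7]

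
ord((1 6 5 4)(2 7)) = 4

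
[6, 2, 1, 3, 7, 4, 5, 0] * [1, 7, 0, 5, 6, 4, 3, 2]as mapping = [0→3, 1→0, 2→7, 3→5, 4→2, 5→6, 6→4, 7→1]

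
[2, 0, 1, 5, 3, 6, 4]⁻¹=[1, 2, 0, 4, 6, 3, 5]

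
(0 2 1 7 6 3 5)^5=(0 3 7 2 5 6 1)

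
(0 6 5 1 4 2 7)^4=(0 4 6 2 5 7 1)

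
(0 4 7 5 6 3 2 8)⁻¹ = (0 8 2 3 6 5 7 4)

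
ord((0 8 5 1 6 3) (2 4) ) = 6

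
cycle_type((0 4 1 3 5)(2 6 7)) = 3.5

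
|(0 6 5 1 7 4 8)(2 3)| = 14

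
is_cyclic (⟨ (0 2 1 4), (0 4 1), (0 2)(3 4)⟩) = no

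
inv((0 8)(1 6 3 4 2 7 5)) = (0 8)(1 5 7 2 4 3 6)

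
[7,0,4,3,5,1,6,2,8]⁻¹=[1,5,7,3,2,4,6,0,8]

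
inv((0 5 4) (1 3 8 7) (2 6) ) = (0 4 5) (1 7 8 3) (2 6) 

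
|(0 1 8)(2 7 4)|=3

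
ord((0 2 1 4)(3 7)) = 4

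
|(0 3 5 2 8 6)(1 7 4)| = 6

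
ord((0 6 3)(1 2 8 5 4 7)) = 6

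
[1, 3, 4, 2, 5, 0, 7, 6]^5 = [5, 0, 3, 1, 2, 4, 7, 6]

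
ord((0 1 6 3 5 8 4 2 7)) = 9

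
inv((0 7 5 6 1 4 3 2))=(0 2 3 4 1 6 5 7)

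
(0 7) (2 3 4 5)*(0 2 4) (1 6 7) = (0 1 6 7 2 3) (4 5) 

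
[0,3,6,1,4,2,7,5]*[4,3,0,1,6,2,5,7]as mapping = [0→4,1→1,2→5,3→3,4→6,5→0,6→7,7→2]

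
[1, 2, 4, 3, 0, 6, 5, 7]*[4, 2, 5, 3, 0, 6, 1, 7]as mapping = [0→2, 1→5, 2→0, 3→3, 4→4, 5→1, 6→6, 7→7]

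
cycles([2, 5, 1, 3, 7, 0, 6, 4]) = (0 2 1 5)(4 7)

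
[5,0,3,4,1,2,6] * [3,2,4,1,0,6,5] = [6,3,1,0,2,4,5]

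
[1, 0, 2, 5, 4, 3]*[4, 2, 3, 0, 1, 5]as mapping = [0→2, 1→4, 2→3, 3→5, 4→1, 5→0]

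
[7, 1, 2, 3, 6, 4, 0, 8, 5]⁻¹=[6, 1, 2, 3, 5, 8, 4, 0, 7]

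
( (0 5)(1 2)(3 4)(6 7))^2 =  ()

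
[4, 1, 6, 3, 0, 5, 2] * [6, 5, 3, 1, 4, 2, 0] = [4, 5, 0, 1, 6, 2, 3]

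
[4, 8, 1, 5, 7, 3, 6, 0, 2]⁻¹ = [7, 2, 8, 5, 0, 3, 6, 4, 1]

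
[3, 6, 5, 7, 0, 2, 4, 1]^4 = [6, 3, 2, 4, 1, 5, 7, 0]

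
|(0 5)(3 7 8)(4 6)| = 6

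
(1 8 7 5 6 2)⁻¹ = (1 2 6 5 7 8)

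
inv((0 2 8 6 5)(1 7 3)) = (0 5 6 8 2)(1 3 7)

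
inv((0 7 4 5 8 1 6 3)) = (0 3 6 1 8 5 4 7)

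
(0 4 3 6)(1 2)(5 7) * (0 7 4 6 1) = (0 6 7 5 4 3 1 2)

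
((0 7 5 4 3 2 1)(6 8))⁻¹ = (0 1 2 3 4 5 7)(6 8)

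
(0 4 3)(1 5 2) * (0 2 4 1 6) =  (0 1 5 4 3 2 6)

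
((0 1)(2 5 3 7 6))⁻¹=(0 1)(2 6 7 3 5)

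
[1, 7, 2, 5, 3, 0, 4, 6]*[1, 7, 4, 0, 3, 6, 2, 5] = [7, 5, 4, 6, 0, 1, 3, 2] 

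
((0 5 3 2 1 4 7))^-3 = (0 1 5 4 3 7 2)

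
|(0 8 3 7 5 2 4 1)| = 8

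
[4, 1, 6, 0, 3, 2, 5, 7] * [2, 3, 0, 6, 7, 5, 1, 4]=[7, 3, 1, 2, 6, 0, 5, 4]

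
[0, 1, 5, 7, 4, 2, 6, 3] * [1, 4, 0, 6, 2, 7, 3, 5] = [1, 4, 7, 5, 2, 0, 3, 6]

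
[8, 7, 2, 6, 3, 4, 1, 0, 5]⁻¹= [7, 6, 2, 4, 5, 8, 3, 1, 0]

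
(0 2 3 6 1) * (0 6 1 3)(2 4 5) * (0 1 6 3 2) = (0 4 5)(1 3 6 2)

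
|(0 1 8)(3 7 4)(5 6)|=6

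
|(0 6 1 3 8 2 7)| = 7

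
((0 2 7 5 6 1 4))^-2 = (0 1 5 2 4 6 7)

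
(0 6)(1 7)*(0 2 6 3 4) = (0 3 4)(1 7)(2 6)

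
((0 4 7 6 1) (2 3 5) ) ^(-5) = (2 3 5) 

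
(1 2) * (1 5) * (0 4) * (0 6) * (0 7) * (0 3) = (0 4 6 7 3) (1 2 5) 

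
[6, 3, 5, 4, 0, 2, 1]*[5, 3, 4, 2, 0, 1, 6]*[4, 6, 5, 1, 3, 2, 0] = [0, 5, 6, 4, 2, 3, 1]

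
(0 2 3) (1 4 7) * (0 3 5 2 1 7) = (0 1 4) (2 5) 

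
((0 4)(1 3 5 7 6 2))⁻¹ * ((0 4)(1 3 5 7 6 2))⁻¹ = (1 6 5)(2 7 3)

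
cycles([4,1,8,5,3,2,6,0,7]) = (0 4 3 5 2 8 7)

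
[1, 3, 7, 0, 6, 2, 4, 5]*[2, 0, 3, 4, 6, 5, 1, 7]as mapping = [0→0, 1→4, 2→7, 3→2, 4→1, 5→3, 6→6, 7→5]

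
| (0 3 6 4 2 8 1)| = 7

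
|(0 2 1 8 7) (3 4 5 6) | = 20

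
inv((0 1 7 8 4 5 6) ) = (0 6 5 4 8 7 1) 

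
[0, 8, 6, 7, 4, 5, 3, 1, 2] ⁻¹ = [0, 7, 8, 6, 4, 5, 2, 3, 1] 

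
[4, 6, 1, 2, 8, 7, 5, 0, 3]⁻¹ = [7, 2, 3, 8, 0, 6, 1, 5, 4]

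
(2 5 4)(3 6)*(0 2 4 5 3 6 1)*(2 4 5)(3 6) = (0 4 5 2 6 3 1)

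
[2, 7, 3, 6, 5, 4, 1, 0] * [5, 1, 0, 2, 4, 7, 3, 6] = [0, 6, 2, 3, 7, 4, 1, 5]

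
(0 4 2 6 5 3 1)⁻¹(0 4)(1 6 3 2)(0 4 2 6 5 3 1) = (0 5 1 6)(2 4)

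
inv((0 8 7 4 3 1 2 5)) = (0 5 2 1 3 4 7 8)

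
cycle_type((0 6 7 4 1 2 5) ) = 7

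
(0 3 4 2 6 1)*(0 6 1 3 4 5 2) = (0 4)(1 6 3 5 2)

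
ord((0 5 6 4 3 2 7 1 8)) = 9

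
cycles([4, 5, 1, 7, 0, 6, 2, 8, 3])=(0 4)(1 5 6 2)(3 7 8)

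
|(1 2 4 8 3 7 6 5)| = 8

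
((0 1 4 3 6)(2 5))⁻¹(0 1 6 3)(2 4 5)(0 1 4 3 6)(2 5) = (0 6 1 4)(2 5 3)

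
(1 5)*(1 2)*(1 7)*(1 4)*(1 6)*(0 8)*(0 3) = (0 8 3)(1 5 2 7 4 6)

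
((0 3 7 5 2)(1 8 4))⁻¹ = (0 2 5 7 3)(1 4 8)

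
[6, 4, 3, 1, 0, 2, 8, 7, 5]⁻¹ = [4, 3, 5, 2, 1, 8, 0, 7, 6]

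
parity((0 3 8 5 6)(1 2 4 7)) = odd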